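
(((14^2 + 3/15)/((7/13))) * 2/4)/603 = 1417/4690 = 0.30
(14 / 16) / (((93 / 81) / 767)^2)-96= 3001300719 / 7688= 390387.71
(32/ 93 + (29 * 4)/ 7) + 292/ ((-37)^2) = 15265520/ 891219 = 17.13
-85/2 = -42.50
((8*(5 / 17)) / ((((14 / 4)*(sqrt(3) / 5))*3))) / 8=50*sqrt(3) / 1071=0.08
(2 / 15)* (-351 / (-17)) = 234 / 85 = 2.75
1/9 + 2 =19/9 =2.11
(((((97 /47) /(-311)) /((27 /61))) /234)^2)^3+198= 122826591875568887956302310627349817065537275640857 /620336322603883272506577326184014078481628577856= 198.00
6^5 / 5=7776 / 5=1555.20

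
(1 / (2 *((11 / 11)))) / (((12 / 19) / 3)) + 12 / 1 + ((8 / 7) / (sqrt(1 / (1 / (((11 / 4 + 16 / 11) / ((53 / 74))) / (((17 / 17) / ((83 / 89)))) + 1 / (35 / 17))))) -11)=8 *sqrt(78630691455470) / 151542181 + 27 / 8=3.84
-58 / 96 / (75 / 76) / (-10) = 551 / 9000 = 0.06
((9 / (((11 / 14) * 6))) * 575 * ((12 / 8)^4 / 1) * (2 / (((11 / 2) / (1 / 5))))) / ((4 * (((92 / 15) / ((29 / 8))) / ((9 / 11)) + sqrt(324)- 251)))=-109404675 / 250047952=-0.44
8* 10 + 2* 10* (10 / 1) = 280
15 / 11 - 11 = -106 / 11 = -9.64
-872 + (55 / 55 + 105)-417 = -1183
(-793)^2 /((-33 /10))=-190560.30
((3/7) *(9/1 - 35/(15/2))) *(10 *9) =1170/7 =167.14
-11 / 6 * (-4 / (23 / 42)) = 308 / 23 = 13.39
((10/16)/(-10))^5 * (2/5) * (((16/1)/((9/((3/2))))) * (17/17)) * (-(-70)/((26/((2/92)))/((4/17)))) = -7/499679232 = -0.00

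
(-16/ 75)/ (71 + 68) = -16/ 10425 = -0.00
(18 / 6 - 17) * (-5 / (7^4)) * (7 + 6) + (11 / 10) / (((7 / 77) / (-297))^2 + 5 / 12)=92103371144 / 30507824585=3.02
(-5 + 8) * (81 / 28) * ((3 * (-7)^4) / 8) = 250047 / 32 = 7813.97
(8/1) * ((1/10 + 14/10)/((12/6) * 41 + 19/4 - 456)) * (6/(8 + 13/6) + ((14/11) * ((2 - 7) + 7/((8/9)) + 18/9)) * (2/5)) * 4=-1978848/4955335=-0.40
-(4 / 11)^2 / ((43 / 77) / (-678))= 75936 / 473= 160.54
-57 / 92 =-0.62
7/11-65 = -708/11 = -64.36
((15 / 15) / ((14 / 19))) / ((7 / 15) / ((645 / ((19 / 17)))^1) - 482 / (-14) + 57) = 0.01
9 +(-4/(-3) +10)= 61/3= 20.33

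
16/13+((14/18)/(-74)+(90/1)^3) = 6311692565/8658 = 729001.22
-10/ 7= -1.43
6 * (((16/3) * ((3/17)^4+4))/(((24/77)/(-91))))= -9365976620/250563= -37379.73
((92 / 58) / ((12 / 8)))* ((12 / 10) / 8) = 23 / 145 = 0.16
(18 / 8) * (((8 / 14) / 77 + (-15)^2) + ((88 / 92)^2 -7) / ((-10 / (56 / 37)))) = 2898863631 / 5702620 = 508.34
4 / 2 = 2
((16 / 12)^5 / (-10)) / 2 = -256 / 1215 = -0.21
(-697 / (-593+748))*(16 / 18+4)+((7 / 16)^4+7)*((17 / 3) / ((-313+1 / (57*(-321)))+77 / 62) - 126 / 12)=-1241538787999294609 / 12933125141299200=-96.00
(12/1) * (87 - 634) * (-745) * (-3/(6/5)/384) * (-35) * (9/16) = 641836125/1024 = 626793.09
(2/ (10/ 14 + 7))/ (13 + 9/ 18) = 14/ 729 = 0.02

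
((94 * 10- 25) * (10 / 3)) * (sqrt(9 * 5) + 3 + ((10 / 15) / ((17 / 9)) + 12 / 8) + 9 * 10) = 9150 * sqrt(5) + 4918125 / 17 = 309761.49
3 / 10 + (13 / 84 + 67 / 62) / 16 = 78581 / 208320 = 0.38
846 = 846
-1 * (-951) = 951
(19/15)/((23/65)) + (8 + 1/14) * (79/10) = 650543/9660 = 67.34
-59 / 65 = -0.91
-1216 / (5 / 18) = -21888 / 5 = -4377.60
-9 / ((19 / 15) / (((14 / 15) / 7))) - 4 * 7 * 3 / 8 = -435 / 38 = -11.45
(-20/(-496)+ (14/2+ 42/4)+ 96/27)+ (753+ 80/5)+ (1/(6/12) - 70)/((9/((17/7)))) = 6028885/7812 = 771.75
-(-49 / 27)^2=-2401 / 729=-3.29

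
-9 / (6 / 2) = -3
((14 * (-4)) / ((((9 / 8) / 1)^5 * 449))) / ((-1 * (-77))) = -0.00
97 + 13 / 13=98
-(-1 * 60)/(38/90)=2700/19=142.11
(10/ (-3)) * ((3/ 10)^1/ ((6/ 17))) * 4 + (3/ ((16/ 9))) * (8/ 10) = -599/ 60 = -9.98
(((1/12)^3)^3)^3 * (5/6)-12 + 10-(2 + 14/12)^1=-4258487110991240738540196200443/824223311804756271975521845248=-5.17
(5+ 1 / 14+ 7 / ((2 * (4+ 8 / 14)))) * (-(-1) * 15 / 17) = 39225 / 7616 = 5.15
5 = 5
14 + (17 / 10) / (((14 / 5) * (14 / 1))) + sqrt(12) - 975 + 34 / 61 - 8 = -964.94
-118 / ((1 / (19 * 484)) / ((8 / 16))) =-542564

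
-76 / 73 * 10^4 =-760000 / 73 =-10410.96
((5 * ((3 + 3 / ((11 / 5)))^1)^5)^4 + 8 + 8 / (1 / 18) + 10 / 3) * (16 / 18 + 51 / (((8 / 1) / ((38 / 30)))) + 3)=17020444417464893566963146603287906768731 / 363284997263582404968540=46851492755467863.24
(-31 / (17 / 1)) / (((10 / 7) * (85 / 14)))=-1519 / 7225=-0.21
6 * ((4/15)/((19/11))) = 88/95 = 0.93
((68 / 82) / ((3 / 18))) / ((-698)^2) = 51 / 4993841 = 0.00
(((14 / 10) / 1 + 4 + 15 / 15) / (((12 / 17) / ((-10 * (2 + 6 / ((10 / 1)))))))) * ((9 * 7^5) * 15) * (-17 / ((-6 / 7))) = -10608175032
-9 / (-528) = 3 / 176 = 0.02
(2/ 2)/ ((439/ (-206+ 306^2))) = 93430/ 439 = 212.82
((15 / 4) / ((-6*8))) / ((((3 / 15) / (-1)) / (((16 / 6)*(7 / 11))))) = 175 / 264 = 0.66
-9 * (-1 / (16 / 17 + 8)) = 1.01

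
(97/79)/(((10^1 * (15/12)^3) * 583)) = 3104/28785625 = 0.00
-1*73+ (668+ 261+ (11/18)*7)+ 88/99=5167/6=861.17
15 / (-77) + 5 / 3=340 / 231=1.47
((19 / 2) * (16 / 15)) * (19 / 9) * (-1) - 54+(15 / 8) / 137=-11153063 / 147960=-75.38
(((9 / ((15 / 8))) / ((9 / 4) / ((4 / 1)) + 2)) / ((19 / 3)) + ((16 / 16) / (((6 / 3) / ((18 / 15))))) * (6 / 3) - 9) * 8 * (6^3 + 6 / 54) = -30320216 / 2337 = -12973.99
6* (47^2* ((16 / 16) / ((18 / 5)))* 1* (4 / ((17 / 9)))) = 7796.47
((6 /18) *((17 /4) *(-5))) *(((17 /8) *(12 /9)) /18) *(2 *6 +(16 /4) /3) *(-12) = 14450 /81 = 178.40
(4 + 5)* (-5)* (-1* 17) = 765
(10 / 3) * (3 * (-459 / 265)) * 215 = -197370 / 53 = -3723.96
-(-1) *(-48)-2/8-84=-529/4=-132.25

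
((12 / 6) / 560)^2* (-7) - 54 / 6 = -100801 / 11200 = -9.00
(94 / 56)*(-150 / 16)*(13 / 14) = -45825 / 3136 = -14.61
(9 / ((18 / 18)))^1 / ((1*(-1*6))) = -3 / 2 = -1.50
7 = 7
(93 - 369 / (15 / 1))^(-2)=25 / 116964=0.00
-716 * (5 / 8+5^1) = -8055 / 2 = -4027.50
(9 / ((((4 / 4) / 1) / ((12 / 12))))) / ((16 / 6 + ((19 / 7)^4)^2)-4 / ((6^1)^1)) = 5764801 / 1888343627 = 0.00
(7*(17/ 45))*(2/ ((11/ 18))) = 476/ 55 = 8.65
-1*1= -1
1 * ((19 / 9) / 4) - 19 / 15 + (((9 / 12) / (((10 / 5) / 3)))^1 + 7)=2659 / 360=7.39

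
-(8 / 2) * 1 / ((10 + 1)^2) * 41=-164 / 121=-1.36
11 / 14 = 0.79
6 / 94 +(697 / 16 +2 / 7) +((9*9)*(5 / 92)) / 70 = 5324133 / 121072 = 43.97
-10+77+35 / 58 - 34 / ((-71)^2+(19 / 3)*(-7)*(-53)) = 10866312 / 160747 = 67.60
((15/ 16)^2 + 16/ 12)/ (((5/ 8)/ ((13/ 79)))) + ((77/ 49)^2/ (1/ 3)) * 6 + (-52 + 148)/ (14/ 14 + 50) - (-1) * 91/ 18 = 4924723813/ 94762080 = 51.97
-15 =-15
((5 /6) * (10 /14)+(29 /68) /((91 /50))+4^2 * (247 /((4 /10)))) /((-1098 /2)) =-6550990 /363987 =-18.00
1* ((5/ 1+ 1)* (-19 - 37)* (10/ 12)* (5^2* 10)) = -70000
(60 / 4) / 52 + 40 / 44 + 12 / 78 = 1.35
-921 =-921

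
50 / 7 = 7.14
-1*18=-18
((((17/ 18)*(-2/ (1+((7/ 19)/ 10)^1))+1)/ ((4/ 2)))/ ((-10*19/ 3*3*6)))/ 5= 0.00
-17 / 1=-17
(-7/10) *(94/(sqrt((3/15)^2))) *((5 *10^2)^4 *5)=-102812500000000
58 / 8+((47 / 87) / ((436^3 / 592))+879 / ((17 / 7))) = 1414259097239 / 3830695782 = 369.19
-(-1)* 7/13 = 7/13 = 0.54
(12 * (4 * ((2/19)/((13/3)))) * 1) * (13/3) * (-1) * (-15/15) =96/19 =5.05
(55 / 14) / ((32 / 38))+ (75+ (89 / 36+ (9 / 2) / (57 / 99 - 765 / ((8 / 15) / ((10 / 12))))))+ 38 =152778163721 / 1271735136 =120.13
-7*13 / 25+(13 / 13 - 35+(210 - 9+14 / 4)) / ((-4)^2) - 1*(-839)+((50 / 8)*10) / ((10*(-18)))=6088817 / 7200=845.67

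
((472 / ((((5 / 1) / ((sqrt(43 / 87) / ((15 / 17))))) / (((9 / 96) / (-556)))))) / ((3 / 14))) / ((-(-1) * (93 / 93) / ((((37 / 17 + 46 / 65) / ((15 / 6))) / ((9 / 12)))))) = -1316231 * sqrt(3741) / 884300625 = -0.09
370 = 370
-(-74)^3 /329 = 405224 /329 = 1231.68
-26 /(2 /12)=-156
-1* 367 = -367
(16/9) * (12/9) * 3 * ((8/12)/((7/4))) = 512/189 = 2.71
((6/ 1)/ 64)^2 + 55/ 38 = 28331/ 19456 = 1.46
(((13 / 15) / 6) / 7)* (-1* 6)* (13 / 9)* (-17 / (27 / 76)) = 8.56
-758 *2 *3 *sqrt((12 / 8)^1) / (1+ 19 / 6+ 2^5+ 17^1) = -13644 *sqrt(6) / 319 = -104.77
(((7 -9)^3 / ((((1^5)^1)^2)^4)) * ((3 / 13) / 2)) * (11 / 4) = -33 / 13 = -2.54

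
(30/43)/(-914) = -0.00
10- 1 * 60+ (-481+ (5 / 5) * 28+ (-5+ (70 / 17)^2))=-141912 / 289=-491.04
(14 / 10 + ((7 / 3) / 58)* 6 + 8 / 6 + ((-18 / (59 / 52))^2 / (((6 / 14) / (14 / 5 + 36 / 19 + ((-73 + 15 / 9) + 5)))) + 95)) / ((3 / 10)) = -2077193658382 / 17262279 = -120331.37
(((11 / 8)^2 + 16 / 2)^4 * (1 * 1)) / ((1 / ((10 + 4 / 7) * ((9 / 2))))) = 53463707682093 / 117440512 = 455240.76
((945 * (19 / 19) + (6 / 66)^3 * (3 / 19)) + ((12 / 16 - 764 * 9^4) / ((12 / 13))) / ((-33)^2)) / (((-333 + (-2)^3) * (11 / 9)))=14717663155 / 1517744624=9.70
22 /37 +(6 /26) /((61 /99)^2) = 2152117 /1789801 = 1.20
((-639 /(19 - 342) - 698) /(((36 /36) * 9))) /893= -224815 /2595951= -0.09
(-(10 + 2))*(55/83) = -660/83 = -7.95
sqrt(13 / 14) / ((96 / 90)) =15* sqrt(182) / 224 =0.90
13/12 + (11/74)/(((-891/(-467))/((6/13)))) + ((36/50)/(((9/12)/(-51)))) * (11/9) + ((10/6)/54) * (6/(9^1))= -686104747/11688300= -58.70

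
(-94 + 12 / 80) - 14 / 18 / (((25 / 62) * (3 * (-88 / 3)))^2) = -1022033227 / 10890000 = -93.85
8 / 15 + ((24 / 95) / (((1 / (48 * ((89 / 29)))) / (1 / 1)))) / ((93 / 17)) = 1879624 / 256215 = 7.34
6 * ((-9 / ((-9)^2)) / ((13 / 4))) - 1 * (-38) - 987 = -949.21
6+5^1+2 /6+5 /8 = 287 /24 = 11.96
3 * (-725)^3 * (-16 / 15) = 1219450000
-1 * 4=-4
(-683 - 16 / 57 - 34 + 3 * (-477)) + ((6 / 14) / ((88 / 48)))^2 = -725999440 / 337953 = -2148.23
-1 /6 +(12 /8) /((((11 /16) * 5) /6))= 809 /330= 2.45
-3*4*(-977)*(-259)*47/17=-8395073.65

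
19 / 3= 6.33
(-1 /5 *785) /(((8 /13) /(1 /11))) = -2041 /88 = -23.19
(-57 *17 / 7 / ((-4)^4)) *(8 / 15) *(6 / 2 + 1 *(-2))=-323 / 1120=-0.29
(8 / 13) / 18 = 0.03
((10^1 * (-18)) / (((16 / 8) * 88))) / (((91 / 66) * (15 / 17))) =-153 / 182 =-0.84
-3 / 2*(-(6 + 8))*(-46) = -966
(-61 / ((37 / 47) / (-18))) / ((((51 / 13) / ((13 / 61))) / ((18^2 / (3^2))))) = 1715688 / 629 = 2727.64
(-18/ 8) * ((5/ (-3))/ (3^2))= 5/ 12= 0.42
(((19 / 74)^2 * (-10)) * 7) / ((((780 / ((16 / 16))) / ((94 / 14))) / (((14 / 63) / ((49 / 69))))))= -0.01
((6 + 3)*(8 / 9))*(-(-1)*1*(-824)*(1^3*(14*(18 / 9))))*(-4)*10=7383040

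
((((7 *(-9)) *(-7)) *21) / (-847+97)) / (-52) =3087 / 13000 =0.24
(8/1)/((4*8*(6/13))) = 13/24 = 0.54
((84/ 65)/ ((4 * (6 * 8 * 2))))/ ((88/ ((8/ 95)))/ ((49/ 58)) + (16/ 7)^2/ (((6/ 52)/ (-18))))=343/ 43001920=0.00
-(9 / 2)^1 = -9 / 2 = -4.50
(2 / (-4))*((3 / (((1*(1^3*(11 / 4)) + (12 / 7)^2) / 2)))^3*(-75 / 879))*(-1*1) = -813189888 / 16246215655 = -0.05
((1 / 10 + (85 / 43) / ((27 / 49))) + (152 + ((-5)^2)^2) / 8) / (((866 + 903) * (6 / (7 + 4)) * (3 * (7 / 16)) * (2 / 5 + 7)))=51499019 / 4787428779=0.01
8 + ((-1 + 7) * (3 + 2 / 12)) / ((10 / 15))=73 / 2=36.50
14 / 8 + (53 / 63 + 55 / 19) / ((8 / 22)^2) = 143657 / 4788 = 30.00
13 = 13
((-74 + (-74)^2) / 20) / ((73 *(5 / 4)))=74 / 25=2.96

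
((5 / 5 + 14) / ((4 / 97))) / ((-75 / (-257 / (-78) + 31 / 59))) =-1705357 / 92040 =-18.53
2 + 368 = 370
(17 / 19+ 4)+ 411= 415.89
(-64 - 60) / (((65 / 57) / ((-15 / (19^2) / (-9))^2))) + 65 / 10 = 3476273 / 535002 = 6.50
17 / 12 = 1.42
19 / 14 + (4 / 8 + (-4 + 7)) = 34 / 7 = 4.86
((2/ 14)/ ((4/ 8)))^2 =4/ 49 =0.08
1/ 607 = 0.00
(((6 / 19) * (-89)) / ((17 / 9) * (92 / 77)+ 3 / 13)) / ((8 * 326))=-2405403 / 555254936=-0.00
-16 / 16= -1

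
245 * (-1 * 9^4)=-1607445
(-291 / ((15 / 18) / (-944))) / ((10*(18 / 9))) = 412056 / 25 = 16482.24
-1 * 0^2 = 0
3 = 3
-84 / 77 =-12 / 11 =-1.09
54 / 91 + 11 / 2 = 1109 / 182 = 6.09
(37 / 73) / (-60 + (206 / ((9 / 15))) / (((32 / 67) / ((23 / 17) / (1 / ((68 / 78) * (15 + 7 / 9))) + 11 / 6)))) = 33696 / 972990355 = 0.00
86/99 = 0.87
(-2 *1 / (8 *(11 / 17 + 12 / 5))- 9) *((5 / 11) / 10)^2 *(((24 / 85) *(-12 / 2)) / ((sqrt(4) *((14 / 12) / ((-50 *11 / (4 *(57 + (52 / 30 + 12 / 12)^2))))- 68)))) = -285798375 / 1232527052372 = -0.00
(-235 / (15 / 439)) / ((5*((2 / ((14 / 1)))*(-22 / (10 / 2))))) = 144431 / 66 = 2188.35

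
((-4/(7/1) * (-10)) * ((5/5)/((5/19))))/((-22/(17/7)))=-1292/539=-2.40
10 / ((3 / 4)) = 40 / 3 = 13.33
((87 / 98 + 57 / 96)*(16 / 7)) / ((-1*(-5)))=2323 / 3430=0.68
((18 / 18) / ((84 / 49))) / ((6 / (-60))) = -35 / 6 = -5.83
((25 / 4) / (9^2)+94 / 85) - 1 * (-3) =4.18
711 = 711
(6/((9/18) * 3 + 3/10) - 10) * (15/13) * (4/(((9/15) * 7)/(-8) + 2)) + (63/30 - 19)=-289623/7670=-37.76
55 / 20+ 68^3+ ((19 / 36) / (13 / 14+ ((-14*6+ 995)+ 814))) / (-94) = 6427643087089 / 20441898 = 314434.75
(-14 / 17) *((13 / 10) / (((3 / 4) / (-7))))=2548 / 255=9.99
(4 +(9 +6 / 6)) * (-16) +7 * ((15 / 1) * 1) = -119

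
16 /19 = 0.84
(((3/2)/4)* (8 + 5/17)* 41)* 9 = 156087/136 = 1147.70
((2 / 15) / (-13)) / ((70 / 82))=-82 / 6825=-0.01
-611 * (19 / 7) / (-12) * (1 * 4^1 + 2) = 11609 / 14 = 829.21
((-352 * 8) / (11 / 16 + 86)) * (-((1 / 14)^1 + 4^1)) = 67584 / 511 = 132.26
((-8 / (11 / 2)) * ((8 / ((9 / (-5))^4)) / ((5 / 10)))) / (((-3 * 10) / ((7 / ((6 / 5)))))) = 280000 / 649539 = 0.43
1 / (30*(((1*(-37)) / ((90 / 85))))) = -3 / 3145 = -0.00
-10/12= -5/6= -0.83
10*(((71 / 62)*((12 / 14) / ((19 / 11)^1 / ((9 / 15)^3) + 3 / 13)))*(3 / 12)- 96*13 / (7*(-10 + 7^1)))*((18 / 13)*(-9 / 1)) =-51074853345 / 6893222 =-7409.43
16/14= 8/7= 1.14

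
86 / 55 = 1.56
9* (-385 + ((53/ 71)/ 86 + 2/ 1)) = -21046905/ 6106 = -3446.92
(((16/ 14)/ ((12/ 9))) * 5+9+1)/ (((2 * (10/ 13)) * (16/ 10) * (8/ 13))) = 4225/ 448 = 9.43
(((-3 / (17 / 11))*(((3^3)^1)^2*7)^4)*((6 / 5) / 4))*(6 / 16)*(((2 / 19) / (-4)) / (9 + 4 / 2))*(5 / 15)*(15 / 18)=2034339951272643 / 20672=98410407859.55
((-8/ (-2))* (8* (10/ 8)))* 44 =1760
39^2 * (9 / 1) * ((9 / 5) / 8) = 123201 / 40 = 3080.02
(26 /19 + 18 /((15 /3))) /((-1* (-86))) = 236 /4085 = 0.06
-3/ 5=-0.60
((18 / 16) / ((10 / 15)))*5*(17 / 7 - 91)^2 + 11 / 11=3243424 / 49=66192.33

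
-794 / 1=-794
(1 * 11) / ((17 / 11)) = 121 / 17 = 7.12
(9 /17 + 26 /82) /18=295 /6273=0.05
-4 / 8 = -1 / 2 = -0.50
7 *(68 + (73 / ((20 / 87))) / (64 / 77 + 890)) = 656438069 / 1371880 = 478.50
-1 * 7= -7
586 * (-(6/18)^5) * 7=-4102/243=-16.88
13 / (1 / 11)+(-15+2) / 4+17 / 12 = 847 / 6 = 141.17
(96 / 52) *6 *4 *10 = 5760 / 13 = 443.08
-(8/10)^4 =-256/625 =-0.41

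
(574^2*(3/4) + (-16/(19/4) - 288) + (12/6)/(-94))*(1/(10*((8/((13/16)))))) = 2506.72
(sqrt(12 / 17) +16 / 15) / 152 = sqrt(51) / 1292 +2 / 285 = 0.01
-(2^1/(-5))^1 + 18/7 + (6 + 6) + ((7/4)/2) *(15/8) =37211/2240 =16.61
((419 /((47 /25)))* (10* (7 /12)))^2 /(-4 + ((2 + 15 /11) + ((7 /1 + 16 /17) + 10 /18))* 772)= 5027079509375 /27220464352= 184.68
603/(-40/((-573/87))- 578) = -1.05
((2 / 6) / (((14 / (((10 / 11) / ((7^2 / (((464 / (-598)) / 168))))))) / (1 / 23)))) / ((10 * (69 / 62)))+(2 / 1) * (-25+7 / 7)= -5413980749075 / 112791265587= -48.00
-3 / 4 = -0.75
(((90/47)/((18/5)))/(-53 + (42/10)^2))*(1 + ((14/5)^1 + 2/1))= -3625/41548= -0.09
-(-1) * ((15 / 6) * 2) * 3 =15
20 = 20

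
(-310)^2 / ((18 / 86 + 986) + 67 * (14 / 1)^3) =4132300 / 7947871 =0.52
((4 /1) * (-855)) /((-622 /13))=22230 /311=71.48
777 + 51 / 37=28800 / 37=778.38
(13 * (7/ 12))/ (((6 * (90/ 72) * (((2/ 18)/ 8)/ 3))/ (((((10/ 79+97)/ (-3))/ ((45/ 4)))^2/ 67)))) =342887586496/ 12701215125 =27.00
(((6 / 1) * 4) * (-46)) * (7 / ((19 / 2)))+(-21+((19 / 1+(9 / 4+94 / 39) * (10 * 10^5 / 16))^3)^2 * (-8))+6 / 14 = -2286852870508693096385359887858080973545636432 / 467992920213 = -4886511679424265881347075000000000.00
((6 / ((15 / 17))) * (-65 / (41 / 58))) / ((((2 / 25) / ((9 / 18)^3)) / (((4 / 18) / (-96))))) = 160225 / 70848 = 2.26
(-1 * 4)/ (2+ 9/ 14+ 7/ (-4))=-112/ 25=-4.48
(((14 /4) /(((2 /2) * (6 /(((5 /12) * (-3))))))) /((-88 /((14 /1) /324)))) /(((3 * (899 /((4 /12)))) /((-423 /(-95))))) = 2303 /11688323328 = 0.00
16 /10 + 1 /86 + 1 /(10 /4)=173 /86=2.01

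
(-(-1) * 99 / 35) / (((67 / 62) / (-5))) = -6138 / 469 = -13.09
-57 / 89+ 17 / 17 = 0.36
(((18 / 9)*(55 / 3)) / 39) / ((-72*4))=-55 / 16848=-0.00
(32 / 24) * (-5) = -20 / 3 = -6.67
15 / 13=1.15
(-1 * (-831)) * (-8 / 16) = -831 / 2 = -415.50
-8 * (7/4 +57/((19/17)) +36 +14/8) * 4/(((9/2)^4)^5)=-3036676096/12157665459056928801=-0.00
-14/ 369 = -0.04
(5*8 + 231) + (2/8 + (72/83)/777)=23324341/85988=271.25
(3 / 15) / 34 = 1 / 170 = 0.01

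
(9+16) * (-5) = -125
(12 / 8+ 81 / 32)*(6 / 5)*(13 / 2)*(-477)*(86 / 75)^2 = -493022907 / 25000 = -19720.92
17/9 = 1.89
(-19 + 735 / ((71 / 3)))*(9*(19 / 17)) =146376 / 1207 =121.27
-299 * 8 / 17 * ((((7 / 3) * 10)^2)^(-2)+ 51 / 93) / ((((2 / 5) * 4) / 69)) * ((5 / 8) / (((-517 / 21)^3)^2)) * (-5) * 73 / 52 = 1689145841580446781 / 25762846095080104609280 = 0.00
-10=-10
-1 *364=-364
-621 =-621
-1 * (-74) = 74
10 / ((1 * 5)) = 2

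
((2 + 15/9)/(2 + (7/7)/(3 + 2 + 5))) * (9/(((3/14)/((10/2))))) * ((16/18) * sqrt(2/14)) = 8800 * sqrt(7)/189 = 123.19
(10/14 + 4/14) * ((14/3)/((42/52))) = 52/9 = 5.78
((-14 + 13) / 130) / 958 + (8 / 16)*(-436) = -27149721 / 124540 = -218.00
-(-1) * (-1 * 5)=-5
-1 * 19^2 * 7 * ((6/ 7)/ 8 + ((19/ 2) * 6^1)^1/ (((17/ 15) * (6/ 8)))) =-11541531/ 68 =-169728.40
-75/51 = -25/17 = -1.47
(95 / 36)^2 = 9025 / 1296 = 6.96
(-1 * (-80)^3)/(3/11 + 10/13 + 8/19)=55644160/159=349963.27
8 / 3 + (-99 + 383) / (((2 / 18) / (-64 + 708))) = 4938200 / 3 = 1646066.67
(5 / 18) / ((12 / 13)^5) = 1856465 / 4478976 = 0.41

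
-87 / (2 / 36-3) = 29.55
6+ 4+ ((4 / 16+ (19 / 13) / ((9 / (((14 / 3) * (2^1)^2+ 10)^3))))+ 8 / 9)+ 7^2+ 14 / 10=245589307 / 63180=3887.14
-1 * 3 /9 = -1 /3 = -0.33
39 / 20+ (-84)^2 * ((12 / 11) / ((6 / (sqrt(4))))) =564909 / 220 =2567.77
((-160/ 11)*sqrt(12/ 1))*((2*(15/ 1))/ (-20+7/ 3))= 28800*sqrt(3)/ 583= 85.56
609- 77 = 532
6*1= 6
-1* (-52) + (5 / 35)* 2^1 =366 / 7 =52.29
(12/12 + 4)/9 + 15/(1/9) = 1220/9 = 135.56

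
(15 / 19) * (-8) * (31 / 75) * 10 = -496 / 19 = -26.11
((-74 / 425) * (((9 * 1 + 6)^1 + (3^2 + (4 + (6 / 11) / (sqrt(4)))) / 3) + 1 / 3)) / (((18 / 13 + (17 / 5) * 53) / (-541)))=9171032 / 894795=10.25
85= 85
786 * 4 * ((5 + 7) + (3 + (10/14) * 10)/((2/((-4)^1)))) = -182352/7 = -26050.29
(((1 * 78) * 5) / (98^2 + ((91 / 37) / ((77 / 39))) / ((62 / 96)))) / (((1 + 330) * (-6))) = -820105 / 40116539324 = -0.00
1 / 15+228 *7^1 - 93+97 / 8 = 181823 / 120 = 1515.19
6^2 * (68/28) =612/7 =87.43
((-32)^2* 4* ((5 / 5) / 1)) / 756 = 1024 / 189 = 5.42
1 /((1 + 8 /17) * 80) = 17 /2000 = 0.01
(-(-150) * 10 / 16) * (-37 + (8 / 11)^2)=-1654875 / 484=-3419.16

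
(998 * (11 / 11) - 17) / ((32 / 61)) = 1870.03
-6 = -6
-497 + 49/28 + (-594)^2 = 352340.75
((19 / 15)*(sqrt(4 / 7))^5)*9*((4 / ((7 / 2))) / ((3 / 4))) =19456*sqrt(7) / 12005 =4.29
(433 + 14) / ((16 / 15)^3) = 1508625 / 4096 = 368.32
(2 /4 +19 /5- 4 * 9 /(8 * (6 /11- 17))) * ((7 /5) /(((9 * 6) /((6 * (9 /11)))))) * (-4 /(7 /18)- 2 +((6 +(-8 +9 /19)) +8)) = -3199447 /945725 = -3.38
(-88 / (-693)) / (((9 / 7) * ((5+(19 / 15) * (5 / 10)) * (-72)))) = -10 / 41067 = -0.00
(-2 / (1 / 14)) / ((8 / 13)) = -91 / 2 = -45.50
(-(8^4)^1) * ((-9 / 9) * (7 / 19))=28672 / 19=1509.05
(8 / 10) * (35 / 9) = 28 / 9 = 3.11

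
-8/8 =-1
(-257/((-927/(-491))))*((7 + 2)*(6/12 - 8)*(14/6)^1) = 4416545/206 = 21439.54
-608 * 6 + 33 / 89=-3647.63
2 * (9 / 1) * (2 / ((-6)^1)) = -6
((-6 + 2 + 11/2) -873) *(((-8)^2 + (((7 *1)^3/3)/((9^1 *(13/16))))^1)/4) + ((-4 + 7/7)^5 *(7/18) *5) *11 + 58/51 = -89691607/3978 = -22546.91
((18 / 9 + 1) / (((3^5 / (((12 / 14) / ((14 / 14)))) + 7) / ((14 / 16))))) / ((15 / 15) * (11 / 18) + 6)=27 / 19754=0.00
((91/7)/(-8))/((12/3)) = -13/32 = -0.41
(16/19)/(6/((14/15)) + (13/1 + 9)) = 112/3781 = 0.03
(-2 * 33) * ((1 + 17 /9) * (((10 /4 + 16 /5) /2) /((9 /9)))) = -2717 /5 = -543.40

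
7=7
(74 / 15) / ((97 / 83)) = 6142 / 1455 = 4.22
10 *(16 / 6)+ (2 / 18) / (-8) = 1919 / 72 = 26.65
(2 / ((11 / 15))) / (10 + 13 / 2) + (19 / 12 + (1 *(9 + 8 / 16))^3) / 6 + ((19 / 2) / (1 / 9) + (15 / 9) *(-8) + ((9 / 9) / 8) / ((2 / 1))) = 469477 / 2178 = 215.55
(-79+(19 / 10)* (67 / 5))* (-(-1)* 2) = -2677 / 25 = -107.08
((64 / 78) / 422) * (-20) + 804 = 6615796 / 8229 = 803.96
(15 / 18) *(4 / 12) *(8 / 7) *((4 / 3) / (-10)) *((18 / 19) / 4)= -4 / 399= -0.01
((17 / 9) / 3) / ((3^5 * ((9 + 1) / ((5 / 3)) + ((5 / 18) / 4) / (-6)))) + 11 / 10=6917771 / 6286410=1.10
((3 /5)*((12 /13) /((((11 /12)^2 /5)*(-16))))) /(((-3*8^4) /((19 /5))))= 513 /8053760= 0.00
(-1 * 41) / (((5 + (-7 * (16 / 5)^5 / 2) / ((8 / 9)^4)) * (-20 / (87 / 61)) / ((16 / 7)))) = -8917500 / 2503514237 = -0.00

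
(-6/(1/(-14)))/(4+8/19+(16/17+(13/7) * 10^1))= 31654/9019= 3.51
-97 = -97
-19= -19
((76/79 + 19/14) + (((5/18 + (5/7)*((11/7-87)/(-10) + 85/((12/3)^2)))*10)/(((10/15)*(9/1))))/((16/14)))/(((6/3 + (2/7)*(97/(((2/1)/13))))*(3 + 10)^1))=6557953/905074560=0.01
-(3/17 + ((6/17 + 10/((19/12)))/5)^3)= -10737292389/4212283375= -2.55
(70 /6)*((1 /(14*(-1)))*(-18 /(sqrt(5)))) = 3*sqrt(5) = 6.71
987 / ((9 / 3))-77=252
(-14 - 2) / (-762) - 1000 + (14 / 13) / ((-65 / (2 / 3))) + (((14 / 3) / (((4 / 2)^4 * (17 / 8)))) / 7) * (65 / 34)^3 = -215081734567853 / 215113346760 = -999.85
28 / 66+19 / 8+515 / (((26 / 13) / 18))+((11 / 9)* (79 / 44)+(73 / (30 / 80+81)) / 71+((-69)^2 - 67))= 113896756037 / 12202344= 9334.01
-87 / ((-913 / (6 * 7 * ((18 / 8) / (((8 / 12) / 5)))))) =246645 / 3652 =67.54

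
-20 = -20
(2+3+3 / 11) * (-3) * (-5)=870 / 11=79.09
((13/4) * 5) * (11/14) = 715/56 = 12.77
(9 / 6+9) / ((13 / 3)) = 63 / 26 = 2.42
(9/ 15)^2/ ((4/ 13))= 117/ 100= 1.17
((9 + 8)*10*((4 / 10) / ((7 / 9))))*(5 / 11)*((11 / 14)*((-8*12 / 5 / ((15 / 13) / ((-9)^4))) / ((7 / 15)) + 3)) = -2505535038 / 343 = -7304766.87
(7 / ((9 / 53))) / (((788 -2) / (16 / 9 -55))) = -177709 / 63666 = -2.79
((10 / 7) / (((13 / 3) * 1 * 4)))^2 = 225 / 33124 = 0.01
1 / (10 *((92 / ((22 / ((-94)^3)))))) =-11 / 382068640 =-0.00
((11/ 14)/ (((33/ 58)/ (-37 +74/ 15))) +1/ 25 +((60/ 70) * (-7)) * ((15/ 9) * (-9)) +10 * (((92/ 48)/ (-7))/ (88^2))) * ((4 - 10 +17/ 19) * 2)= -108269514223/ 231739200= -467.20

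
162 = 162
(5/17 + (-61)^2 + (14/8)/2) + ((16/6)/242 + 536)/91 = 2392608841/641784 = 3728.06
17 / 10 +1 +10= 127 / 10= 12.70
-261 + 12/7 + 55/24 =-256.99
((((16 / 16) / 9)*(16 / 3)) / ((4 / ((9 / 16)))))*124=31 / 3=10.33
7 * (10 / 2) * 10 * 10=3500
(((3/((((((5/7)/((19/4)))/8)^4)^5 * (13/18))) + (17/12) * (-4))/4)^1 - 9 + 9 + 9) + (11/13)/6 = 509504175109452271717924330091253400220218609513637/14877319335937500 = 34247041661510834953134250000000000.00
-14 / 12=-7 / 6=-1.17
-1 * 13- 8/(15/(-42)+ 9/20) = -1289/13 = -99.15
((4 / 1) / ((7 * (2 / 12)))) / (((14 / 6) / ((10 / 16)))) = 45 / 49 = 0.92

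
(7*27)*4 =756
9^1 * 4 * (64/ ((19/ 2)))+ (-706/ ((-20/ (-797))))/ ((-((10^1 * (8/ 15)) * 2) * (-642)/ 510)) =-241063845/ 130112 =-1852.74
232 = 232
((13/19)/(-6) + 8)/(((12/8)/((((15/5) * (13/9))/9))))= 2.53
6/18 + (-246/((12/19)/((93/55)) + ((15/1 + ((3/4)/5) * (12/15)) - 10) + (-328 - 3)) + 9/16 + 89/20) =6.10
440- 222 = 218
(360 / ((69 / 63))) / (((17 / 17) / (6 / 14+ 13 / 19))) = 159840 / 437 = 365.77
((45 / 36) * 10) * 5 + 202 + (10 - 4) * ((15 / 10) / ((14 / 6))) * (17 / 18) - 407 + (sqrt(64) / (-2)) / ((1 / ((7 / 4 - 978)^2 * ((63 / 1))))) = -6724823913 / 28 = -240172282.61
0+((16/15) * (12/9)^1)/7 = 64/315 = 0.20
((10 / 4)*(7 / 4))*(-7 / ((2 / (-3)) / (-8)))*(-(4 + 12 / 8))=8085 / 4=2021.25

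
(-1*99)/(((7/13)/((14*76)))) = -195624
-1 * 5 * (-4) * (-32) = -640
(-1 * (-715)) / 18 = 39.72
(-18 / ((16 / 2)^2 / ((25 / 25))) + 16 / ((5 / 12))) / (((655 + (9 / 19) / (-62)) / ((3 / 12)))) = 0.01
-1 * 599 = -599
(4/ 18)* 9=2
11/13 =0.85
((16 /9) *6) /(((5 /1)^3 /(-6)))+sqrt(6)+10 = sqrt(6)+1186 /125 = 11.94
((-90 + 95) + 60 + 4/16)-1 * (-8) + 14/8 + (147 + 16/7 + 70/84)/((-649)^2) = 75.00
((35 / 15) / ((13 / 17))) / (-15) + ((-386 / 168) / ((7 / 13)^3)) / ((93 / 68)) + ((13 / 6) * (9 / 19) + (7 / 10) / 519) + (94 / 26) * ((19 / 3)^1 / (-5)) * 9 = -813444710436 / 15902555305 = -51.15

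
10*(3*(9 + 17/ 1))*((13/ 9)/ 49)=3380/ 147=22.99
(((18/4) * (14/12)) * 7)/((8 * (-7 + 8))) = 147/32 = 4.59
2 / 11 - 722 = -7940 / 11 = -721.82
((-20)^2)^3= 64000000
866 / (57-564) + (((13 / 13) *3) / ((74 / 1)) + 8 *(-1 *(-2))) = 537725 / 37518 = 14.33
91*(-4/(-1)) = 364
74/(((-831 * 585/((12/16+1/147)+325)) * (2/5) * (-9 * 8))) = 7087165/4116202272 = 0.00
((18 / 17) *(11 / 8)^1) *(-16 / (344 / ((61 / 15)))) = -2013 / 7310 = -0.28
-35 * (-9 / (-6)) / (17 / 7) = -735 / 34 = -21.62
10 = 10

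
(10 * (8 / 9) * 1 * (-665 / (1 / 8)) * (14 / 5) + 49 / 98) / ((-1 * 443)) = 2383351 / 7974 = 298.89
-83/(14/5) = -415/14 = -29.64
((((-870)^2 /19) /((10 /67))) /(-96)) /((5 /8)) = -169041 /38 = -4448.45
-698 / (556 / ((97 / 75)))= -33853 / 20850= -1.62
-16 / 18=-8 / 9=-0.89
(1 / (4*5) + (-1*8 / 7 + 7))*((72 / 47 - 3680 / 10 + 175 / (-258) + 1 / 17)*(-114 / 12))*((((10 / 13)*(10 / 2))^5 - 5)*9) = 31659991103042985357 / 204104217616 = 155116790.20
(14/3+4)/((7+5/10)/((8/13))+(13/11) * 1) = 352/543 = 0.65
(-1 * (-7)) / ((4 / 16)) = 28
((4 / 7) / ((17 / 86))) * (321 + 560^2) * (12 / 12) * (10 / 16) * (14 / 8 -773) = -208215951275 / 476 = -437428469.07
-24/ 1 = -24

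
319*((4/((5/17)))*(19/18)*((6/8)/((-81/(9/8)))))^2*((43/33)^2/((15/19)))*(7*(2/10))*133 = 2856.53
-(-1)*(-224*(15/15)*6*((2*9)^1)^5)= -2539579392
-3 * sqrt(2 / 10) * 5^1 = -3 * sqrt(5) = -6.71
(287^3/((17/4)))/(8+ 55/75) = 1418394180/2227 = 636908.03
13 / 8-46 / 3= -329 / 24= -13.71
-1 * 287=-287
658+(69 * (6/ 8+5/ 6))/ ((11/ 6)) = 717.59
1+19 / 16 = 35 / 16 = 2.19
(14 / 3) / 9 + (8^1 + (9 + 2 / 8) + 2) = 2135 / 108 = 19.77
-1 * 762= -762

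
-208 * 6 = -1248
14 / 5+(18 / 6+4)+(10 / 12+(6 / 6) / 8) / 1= 1291 / 120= 10.76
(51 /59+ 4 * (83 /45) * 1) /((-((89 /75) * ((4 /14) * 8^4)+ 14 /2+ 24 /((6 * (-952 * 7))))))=-182285390 /30868360863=-0.01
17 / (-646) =-1 / 38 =-0.03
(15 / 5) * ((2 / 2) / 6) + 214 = 429 / 2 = 214.50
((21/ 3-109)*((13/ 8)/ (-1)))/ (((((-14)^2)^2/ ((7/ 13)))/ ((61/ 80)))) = 3111/ 1756160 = 0.00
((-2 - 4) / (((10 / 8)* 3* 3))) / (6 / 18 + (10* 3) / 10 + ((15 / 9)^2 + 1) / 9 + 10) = -108 / 2785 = -0.04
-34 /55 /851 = -34 /46805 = -0.00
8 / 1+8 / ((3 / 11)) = 112 / 3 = 37.33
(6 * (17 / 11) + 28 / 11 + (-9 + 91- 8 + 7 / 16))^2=230462761 / 30976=7440.04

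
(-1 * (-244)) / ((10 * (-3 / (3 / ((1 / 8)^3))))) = -62464 / 5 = -12492.80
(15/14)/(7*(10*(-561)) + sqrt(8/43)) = -1809225/66311714692 - 15*sqrt(86)/464182002844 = -0.00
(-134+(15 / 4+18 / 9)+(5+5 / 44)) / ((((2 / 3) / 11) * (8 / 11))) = -89397 / 32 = -2793.66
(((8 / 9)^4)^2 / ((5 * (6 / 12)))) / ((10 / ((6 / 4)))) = 8388608 / 358722675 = 0.02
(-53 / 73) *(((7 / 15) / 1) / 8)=-371 / 8760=-0.04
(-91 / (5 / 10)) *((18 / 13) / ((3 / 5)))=-420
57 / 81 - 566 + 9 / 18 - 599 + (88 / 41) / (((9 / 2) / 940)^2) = 614324465 / 6642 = 92490.89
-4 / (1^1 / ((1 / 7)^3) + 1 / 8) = -32 / 2745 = -0.01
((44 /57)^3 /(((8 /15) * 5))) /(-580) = -2662 /8950995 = -0.00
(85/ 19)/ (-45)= -17/ 171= -0.10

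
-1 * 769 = -769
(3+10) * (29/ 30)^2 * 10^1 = 121.48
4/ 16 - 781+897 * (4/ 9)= -382.08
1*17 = 17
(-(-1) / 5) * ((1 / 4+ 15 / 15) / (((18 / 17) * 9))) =17 / 648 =0.03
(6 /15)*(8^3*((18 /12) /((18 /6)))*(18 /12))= 768 /5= 153.60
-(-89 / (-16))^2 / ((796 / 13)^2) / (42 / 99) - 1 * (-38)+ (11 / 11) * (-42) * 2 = -104504643641 / 2270879744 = -46.02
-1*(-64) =64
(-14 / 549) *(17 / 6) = -119 / 1647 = -0.07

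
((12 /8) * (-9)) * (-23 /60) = 207 /40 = 5.18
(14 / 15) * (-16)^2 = 238.93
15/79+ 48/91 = 5157/7189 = 0.72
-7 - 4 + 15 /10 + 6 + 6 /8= -11 /4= -2.75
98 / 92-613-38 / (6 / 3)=-29023 / 46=-630.93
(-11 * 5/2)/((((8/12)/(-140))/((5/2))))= 28875/2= 14437.50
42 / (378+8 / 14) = 147 / 1325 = 0.11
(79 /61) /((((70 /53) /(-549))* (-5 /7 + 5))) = -12561 /100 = -125.61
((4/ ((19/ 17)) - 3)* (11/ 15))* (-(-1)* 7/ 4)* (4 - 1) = 847/ 380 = 2.23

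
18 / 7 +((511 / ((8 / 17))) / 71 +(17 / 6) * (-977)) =-2750.30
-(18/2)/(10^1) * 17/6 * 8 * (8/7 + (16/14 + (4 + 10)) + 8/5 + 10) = -99552/175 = -568.87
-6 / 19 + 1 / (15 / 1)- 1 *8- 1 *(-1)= -2066 / 285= -7.25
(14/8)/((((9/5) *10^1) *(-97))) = -7/6984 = -0.00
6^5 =7776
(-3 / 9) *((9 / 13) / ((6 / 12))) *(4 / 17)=-24 / 221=-0.11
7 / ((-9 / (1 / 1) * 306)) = -7 / 2754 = -0.00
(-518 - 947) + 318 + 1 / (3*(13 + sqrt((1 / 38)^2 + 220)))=-19494709 / 16995 + 38*sqrt(317681) / 220935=-1146.99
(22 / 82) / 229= 11 / 9389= 0.00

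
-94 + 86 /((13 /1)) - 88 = -2280 /13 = -175.38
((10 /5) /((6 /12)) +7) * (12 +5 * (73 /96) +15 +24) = 57871 /96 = 602.82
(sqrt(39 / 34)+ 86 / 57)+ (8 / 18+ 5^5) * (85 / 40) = sqrt(1326) / 34+ 9087731 / 1368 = 6644.15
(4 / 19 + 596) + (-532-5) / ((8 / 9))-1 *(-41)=5029 / 152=33.09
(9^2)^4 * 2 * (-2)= -172186884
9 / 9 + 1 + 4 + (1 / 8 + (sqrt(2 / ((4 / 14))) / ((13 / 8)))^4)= 3005121 / 228488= 13.15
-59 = -59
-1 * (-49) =49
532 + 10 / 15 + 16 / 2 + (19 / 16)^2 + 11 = 424763 / 768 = 553.08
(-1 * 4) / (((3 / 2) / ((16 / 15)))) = -128 / 45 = -2.84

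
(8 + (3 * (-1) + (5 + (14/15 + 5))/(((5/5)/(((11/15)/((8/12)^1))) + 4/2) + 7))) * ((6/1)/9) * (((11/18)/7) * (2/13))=219538/4017195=0.05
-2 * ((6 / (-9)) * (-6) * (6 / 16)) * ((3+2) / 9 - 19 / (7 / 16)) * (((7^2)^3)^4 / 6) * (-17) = -1256690771614495435721531 / 18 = -69816153978583079762307.28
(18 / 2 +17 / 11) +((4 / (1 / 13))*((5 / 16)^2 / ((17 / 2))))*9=95279 / 5984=15.92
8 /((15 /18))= 48 /5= 9.60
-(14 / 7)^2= -4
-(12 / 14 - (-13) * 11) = -1007 / 7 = -143.86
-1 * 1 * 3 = -3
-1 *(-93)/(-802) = -0.12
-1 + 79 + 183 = 261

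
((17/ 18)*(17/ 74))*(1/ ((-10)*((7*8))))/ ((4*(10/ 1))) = -289/ 29836800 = -0.00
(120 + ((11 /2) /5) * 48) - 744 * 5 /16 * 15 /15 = -597 /10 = -59.70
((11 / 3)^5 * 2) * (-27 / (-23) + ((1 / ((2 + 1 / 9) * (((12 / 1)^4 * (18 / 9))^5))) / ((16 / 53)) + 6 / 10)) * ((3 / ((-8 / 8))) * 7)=-49378.60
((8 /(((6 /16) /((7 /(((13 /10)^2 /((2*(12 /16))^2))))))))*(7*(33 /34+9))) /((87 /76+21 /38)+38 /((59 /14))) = 178760937600 /138027539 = 1295.11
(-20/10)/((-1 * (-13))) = -2/13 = -0.15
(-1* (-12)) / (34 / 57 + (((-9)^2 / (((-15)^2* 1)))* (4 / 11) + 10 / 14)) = 1316700 / 158189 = 8.32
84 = 84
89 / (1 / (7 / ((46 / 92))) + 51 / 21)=178 / 5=35.60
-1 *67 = -67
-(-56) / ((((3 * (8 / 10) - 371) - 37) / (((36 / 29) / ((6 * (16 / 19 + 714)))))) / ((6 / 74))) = -3990 / 1231459567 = -0.00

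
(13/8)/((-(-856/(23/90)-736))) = 299/751744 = 0.00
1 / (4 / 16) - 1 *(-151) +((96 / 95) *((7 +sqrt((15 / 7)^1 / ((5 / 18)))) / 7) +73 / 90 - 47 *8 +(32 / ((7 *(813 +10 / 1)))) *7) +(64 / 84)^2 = -3014329193 / 13791834 +288 *sqrt(42) / 4655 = -218.16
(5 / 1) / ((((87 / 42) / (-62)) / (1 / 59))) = -4340 / 1711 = -2.54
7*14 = 98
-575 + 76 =-499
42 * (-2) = -84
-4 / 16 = -1 / 4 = -0.25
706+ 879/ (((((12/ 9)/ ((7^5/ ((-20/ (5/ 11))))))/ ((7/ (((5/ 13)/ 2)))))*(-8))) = 4035610489/ 3520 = 1146480.25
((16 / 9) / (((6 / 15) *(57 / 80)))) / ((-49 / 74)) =-236800 / 25137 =-9.42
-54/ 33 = -18/ 11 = -1.64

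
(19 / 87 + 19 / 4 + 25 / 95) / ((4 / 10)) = 172955 / 13224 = 13.08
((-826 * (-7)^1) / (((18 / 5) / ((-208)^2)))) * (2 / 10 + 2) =1375838464 / 9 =152870940.44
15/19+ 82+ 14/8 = 6425/76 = 84.54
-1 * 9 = -9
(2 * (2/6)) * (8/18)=8/27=0.30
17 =17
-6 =-6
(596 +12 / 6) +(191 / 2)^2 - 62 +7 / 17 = 656653 / 68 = 9656.66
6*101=606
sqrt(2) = 1.41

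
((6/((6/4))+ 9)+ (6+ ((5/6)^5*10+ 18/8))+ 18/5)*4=561209/4860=115.48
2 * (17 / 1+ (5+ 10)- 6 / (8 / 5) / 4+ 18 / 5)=2773 / 40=69.32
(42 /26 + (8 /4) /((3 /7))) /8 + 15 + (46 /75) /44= 451857 /28600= 15.80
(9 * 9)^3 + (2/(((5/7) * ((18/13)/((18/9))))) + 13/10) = 47830171/90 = 531446.34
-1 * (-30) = 30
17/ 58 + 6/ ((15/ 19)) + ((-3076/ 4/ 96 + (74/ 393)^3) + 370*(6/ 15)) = 41651684436973/ 281640840480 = 147.89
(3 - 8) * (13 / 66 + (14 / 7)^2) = -1385 / 66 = -20.98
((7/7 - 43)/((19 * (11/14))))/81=-196/5643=-0.03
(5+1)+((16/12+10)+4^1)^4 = 55283.23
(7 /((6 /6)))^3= 343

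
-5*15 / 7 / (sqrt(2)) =-75*sqrt(2) / 14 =-7.58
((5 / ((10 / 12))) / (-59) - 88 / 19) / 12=-2653 / 6726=-0.39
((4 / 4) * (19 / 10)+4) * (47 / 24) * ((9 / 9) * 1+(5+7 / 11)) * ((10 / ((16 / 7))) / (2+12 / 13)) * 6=18421039 / 26752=688.59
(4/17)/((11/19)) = 76/187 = 0.41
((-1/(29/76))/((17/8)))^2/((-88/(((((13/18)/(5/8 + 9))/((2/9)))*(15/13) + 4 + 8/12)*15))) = -269854720/205862503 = -1.31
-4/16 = -1/4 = -0.25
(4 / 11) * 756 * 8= 24192 / 11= 2199.27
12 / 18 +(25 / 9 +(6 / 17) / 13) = 6905 / 1989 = 3.47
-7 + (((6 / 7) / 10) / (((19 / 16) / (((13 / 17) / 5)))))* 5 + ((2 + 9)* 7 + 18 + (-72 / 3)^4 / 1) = 3751723144 / 11305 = 331864.06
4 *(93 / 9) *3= 124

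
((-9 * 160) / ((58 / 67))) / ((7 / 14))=-96480 / 29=-3326.90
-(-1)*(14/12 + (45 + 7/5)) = 1427/30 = 47.57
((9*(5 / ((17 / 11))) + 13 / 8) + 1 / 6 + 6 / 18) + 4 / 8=4317 / 136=31.74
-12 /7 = -1.71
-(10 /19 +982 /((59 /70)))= -1306650 /1121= -1165.61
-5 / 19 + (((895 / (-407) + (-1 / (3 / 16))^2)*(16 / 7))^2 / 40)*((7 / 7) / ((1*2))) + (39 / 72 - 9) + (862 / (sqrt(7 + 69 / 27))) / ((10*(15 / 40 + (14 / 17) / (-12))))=18119459101313 / 499670269560 + 263772*sqrt(86) / 26875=127.28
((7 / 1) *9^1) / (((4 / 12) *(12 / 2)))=63 / 2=31.50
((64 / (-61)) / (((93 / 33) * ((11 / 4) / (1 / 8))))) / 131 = -32 / 247721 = -0.00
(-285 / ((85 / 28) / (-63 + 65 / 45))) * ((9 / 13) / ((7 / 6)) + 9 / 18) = 4189348 / 663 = 6318.78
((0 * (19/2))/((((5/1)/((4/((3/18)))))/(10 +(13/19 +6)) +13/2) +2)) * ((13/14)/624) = 0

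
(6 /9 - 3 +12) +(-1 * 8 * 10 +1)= -208 /3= -69.33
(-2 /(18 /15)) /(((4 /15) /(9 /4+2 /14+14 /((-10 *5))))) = -1479 /112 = -13.21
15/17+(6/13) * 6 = 807/221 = 3.65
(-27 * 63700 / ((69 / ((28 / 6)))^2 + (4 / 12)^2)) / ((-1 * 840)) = 3611790 / 385837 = 9.36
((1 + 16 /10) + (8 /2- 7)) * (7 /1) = -14 /5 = -2.80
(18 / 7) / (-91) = -18 / 637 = -0.03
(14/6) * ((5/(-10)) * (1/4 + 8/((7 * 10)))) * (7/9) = -0.33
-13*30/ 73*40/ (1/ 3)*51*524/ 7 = -1250683200/ 511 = -2447520.94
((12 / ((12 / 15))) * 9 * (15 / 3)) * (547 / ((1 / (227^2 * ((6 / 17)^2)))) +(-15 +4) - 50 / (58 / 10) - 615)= 19859339845800 / 8381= 2369566859.06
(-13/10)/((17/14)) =-91/85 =-1.07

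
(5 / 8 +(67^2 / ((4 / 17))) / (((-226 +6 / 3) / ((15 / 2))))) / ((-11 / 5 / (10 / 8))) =28589375 / 78848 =362.59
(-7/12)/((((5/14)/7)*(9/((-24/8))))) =343/90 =3.81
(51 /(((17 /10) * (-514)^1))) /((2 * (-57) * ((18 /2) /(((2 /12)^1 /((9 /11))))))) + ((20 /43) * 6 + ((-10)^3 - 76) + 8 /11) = -2407709848369 /2244988548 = -1072.48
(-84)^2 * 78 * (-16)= -8805888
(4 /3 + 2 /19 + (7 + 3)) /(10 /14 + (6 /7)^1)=4564 /627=7.28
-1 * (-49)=49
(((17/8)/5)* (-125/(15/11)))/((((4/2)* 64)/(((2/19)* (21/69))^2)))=-45815/146664192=-0.00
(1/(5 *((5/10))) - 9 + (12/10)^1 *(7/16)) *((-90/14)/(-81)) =-0.64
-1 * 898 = -898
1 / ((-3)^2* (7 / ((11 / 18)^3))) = 1331 / 367416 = 0.00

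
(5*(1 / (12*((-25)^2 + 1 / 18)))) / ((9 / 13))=65 / 67506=0.00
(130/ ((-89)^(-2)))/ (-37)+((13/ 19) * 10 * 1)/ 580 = -1134761979/ 40774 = -27830.53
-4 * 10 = -40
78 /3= 26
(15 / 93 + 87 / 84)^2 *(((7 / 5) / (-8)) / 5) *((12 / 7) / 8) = -3238563 / 301369600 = -0.01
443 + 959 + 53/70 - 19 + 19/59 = 5716247/4130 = 1384.08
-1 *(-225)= 225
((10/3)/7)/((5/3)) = 2/7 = 0.29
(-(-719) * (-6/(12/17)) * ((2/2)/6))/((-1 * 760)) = 1.34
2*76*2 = 304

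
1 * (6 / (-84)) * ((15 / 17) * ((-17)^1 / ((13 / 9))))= 0.74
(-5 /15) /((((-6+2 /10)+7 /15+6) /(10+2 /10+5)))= -38 /5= -7.60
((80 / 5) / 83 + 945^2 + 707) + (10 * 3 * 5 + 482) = 74232228 / 83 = 894364.19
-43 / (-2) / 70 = 43 / 140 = 0.31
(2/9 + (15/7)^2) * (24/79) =16984/11613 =1.46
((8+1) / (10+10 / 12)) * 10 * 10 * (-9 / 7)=-9720 / 91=-106.81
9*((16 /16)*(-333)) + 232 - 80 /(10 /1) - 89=-2862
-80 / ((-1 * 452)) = 20 / 113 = 0.18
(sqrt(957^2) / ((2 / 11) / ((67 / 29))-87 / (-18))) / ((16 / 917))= 9558153 / 856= 11166.07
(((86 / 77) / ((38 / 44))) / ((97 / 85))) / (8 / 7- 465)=-860 / 352013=-0.00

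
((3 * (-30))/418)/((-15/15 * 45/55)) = 5/19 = 0.26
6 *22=132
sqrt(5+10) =sqrt(15) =3.87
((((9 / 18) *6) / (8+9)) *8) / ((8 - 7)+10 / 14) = 14 / 17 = 0.82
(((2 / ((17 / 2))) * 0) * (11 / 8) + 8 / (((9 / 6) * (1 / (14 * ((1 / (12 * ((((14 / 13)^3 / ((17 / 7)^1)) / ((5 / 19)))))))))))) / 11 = 0.29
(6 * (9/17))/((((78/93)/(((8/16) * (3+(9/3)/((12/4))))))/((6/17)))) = 10044/3757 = 2.67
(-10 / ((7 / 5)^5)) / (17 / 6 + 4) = -187500 / 689087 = -0.27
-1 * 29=-29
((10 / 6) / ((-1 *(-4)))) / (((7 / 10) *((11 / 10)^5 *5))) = 250000 / 3382071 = 0.07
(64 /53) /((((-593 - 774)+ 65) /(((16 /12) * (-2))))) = 256 /103509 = 0.00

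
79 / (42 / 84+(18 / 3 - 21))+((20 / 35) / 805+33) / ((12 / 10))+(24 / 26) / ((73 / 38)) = 4193290523 / 186097002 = 22.53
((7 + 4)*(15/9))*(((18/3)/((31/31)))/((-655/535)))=-11770/131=-89.85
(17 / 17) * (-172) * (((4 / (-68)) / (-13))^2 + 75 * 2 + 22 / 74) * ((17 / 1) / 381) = -15572010712 / 13500227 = -1153.46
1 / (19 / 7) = 7 / 19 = 0.37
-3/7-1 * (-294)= 2055/7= 293.57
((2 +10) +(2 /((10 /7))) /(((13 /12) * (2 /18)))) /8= 192 /65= 2.95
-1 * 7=-7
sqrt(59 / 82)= sqrt(4838) / 82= 0.85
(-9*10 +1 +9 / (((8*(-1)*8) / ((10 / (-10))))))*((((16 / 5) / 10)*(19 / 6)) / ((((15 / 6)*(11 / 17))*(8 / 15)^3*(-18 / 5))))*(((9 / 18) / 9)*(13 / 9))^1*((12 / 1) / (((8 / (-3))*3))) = -10854415 / 884736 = -12.27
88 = 88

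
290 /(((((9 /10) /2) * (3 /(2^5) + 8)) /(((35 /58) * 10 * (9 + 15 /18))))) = 4720000 /999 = 4724.72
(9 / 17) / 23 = 9 / 391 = 0.02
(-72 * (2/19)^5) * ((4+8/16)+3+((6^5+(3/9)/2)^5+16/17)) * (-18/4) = 15034637659727148453767300/126281049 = 119056958892756334.75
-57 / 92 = -0.62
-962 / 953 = -1.01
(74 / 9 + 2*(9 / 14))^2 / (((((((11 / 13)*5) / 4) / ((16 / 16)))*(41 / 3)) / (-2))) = -37315304 / 2983365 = -12.51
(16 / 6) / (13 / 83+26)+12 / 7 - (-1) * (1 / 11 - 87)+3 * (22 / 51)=-714427562 / 8525517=-83.80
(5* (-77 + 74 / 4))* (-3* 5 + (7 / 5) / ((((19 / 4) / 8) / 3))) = 88101 / 38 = 2318.45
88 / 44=2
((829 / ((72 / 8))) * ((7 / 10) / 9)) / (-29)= -5803 / 23490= -0.25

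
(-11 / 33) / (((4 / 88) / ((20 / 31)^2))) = -8800 / 2883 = -3.05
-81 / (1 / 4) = -324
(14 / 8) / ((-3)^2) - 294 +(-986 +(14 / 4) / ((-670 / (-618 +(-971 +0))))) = -3833587 / 3015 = -1271.50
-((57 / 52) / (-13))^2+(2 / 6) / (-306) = -1719779 / 209751984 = -0.01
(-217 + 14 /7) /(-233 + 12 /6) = 215 /231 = 0.93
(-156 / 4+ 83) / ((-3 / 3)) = -44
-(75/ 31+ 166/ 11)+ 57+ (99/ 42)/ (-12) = 39.29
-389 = -389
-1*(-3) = 3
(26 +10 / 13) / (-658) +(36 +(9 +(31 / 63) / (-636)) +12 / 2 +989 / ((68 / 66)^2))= 3476162776043 / 3537583686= 982.64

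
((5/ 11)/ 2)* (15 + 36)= 255/ 22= 11.59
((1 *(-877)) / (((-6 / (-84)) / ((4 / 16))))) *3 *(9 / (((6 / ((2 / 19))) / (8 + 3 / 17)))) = -7679889 / 646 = -11888.37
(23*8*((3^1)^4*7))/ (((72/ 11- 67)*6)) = -27324/ 95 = -287.62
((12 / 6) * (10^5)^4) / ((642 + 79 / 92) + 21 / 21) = 3680000000000000000000 / 11847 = 310627162994851017.14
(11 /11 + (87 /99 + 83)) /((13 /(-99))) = -8403 /13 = -646.38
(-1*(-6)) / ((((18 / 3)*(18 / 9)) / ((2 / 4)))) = 1 / 4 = 0.25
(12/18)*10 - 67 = -181/3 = -60.33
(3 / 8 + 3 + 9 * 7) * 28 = 3717 / 2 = 1858.50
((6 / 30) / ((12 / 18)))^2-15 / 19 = -1329 / 1900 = -0.70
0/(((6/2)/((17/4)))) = 0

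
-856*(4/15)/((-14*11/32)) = 54784/1155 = 47.43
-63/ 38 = -1.66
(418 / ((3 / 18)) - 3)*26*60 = 3907800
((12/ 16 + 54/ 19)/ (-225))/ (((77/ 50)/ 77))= -91/ 114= -0.80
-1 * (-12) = 12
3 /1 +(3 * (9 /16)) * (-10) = -111 /8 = -13.88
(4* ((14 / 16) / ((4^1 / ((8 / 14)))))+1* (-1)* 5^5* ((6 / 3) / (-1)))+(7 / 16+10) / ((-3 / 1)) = 299857 / 48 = 6247.02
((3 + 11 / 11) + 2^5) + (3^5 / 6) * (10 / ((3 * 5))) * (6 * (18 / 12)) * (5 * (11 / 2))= 6718.50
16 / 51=0.31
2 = 2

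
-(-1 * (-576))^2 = -331776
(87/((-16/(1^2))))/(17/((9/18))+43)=-87/1232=-0.07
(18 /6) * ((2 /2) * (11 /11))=3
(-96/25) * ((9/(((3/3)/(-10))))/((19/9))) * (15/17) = 46656/323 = 144.45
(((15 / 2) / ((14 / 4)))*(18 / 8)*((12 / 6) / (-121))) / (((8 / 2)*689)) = -135 / 4668664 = -0.00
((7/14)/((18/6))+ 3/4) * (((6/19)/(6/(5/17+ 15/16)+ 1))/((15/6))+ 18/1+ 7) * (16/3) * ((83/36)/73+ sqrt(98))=853772777/220986549+ 41145676 * sqrt(2)/48051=1214.84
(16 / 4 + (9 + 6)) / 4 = 19 / 4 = 4.75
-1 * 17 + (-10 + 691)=664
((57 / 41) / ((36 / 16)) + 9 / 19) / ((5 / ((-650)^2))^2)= 18214777750000 / 2337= 7794085472.83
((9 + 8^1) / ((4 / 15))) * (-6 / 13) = -765 / 26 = -29.42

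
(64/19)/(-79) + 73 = 109509/1501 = 72.96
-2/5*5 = -2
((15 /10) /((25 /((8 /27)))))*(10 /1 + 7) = 68 /225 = 0.30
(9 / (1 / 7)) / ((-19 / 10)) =-630 / 19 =-33.16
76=76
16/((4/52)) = 208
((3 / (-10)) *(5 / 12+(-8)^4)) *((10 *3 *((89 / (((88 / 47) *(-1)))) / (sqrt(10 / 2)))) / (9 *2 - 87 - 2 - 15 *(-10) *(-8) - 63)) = -616871193 *sqrt(5) / 2347840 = -587.50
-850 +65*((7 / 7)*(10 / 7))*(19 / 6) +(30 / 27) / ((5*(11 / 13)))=-555.69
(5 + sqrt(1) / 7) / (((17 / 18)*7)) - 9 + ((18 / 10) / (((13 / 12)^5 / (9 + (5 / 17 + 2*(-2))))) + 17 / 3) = 3554608150 / 927861207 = 3.83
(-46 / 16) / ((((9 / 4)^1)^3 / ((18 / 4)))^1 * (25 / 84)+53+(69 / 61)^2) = -9585296 / 183480379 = -0.05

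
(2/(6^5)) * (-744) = -31/162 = -0.19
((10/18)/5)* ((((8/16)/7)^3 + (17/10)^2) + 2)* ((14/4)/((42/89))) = 29857631/7408800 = 4.03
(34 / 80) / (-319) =-17 / 12760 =-0.00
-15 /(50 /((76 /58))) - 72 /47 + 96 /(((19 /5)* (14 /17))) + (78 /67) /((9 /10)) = 30.05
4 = 4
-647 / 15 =-43.13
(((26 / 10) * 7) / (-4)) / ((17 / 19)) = -1729 / 340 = -5.09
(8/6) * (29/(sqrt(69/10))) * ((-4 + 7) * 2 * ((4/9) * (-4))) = -3712 * sqrt(690)/621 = -157.01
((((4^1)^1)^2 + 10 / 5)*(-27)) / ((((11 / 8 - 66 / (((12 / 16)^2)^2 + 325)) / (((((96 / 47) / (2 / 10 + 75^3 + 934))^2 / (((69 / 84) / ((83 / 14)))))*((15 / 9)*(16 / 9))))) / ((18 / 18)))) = -10295590912000 / 49753419704615299959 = -0.00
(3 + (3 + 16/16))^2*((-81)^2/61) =321489/61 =5270.31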